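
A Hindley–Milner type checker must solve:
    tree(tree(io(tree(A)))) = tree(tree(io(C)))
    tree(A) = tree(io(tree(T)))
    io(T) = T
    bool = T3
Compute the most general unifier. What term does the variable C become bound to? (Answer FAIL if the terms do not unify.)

FAIL

Decompose tree/1: tree(io(tree(A))) = tree(io(C)).
Decompose tree/1: io(tree(A)) = io(C).
Decompose io/1: tree(A) = C.
Bind C := tree(A); no other remaining equation mentions C.
Decompose tree/1: A = io(tree(T)).
Bind A := io(tree(T)); no other remaining equation mentions A. Substituting into the earlier binding gives C := tree(io(tree(T))).
Occurs check fails: T occurs in io(T); the equation T = io(T) has no finite solution.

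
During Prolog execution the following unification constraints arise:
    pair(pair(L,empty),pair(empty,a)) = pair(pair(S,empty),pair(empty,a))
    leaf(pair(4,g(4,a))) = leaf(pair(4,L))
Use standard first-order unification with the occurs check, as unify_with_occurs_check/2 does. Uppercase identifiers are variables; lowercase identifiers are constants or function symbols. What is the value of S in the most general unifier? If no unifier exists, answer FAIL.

Decompose pair/2: pair(L,empty) = pair(S,empty),  pair(empty,a) = pair(empty,a).
Decompose pair/2: L = S,  empty = empty.
Bind L := S; substituting into the one remaining equation that mentions L gives: leaf(pair(4,g(4,a))) = leaf(pair(4,S)).
Delete trivial equation empty = empty.
Delete trivial equation pair(empty,a) = pair(empty,a).
Decompose leaf/1: pair(4,g(4,a)) = pair(4,S).
Decompose pair/2: 4 = 4,  g(4,a) = S.
Delete trivial equation 4 = 4.
Bind S := g(4,a). Substituting into the earlier binding gives L := g(4,a).
MGU = { L ↦ g(4,a), S ↦ g(4,a) }, so S ↦ g(4,a).

g(4,a)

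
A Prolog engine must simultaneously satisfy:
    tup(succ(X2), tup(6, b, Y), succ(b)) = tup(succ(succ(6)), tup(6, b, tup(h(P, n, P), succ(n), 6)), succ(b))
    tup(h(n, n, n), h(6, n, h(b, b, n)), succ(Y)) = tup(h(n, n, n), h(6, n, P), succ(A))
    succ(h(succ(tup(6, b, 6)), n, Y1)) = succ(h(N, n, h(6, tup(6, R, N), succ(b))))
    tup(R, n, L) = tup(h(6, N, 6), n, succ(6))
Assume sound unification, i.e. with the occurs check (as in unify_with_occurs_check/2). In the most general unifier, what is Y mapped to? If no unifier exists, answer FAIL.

tup(h(h(b, b, n), n, h(b, b, n)), succ(n), 6)

Decompose tup/3: succ(X2) = succ(succ(6)),  tup(6, b, Y) = tup(6, b, tup(h(P, n, P), succ(n), 6)),  succ(b) = succ(b).
Decompose succ/1: X2 = succ(6).
Bind X2 := succ(6); no other remaining equation mentions X2.
Decompose tup/3: 6 = 6,  b = b,  Y = tup(h(P, n, P), succ(n), 6).
Delete trivial equation 6 = 6.
Delete trivial equation b = b.
Bind Y := tup(h(P, n, P), succ(n), 6); substituting into the one remaining equation that mentions Y gives: tup(h(n, n, n), h(6, n, h(b, b, n)), succ(tup(h(P, n, P), succ(n), 6))) = tup(h(n, n, n), h(6, n, P), succ(A)).
Delete trivial equation succ(b) = succ(b).
Decompose tup/3: h(n, n, n) = h(n, n, n),  h(6, n, h(b, b, n)) = h(6, n, P),  succ(tup(h(P, n, P), succ(n), 6)) = succ(A).
Delete trivial equation h(n, n, n) = h(n, n, n).
Decompose h/3: 6 = 6,  n = n,  h(b, b, n) = P.
Delete trivial equation 6 = 6.
Delete trivial equation n = n.
Bind P := h(b, b, n); substituting into the one remaining equation that mentions P gives: succ(tup(h(h(b, b, n), n, h(b, b, n)), succ(n), 6)) = succ(A). Substituting into the earlier binding gives Y := tup(h(h(b, b, n), n, h(b, b, n)), succ(n), 6).
Decompose succ/1: tup(h(h(b, b, n), n, h(b, b, n)), succ(n), 6) = A.
Bind A := tup(h(h(b, b, n), n, h(b, b, n)), succ(n), 6); no other remaining equation mentions A.
Decompose succ/1: h(succ(tup(6, b, 6)), n, Y1) = h(N, n, h(6, tup(6, R, N), succ(b))).
Decompose h/3: succ(tup(6, b, 6)) = N,  n = n,  Y1 = h(6, tup(6, R, N), succ(b)).
Bind N := succ(tup(6, b, 6)); substituting into the 2 remaining equations that mention N gives: Y1 = h(6, tup(6, R, succ(tup(6, b, 6))), succ(b)),  tup(R, n, L) = tup(h(6, succ(tup(6, b, 6)), 6), n, succ(6)).
Delete trivial equation n = n.
Bind Y1 := h(6, tup(6, R, succ(tup(6, b, 6))), succ(b)); no other remaining equation mentions Y1.
Decompose tup/3: R = h(6, succ(tup(6, b, 6)), 6),  n = n,  L = succ(6).
Bind R := h(6, succ(tup(6, b, 6)), 6); no other remaining equation mentions R. Substituting into the earlier binding gives Y1 := h(6, tup(6, h(6, succ(tup(6, b, 6)), 6), succ(tup(6, b, 6))), succ(b)).
Delete trivial equation n = n.
Bind L := succ(6).
MGU = { X2 ↦ succ(6), Y ↦ tup(h(h(b, b, n), n, h(b, b, n)), succ(n), 6), P ↦ h(b, b, n), A ↦ tup(h(h(b, b, n), n, h(b, b, n)), succ(n), 6), N ↦ succ(tup(6, b, 6)), Y1 ↦ h(6, tup(6, h(6, succ(tup(6, b, 6)), 6), succ(tup(6, b, 6))), succ(b)), R ↦ h(6, succ(tup(6, b, 6)), 6), L ↦ succ(6) }, so Y ↦ tup(h(h(b, b, n), n, h(b, b, n)), succ(n), 6).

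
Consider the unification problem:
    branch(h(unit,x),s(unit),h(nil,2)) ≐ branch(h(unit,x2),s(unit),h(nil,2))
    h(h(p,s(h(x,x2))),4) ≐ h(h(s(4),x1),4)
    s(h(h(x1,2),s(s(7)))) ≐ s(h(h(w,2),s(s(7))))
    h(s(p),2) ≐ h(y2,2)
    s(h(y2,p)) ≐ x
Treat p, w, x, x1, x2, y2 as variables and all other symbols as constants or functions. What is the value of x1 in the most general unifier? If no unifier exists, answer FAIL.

s(h(s(h(s(s(4)),s(4))),s(h(s(s(4)),s(4)))))

Decompose branch/3: h(unit,x) ≐ h(unit,x2),  s(unit) ≐ s(unit),  h(nil,2) ≐ h(nil,2).
Decompose h/2: unit ≐ unit,  x ≐ x2.
Delete trivial equation unit ≐ unit.
Bind x := x2; substituting into the 2 remaining equations that mention x gives: h(h(p,s(h(x2,x2))),4) ≐ h(h(s(4),x1),4),  s(h(y2,p)) ≐ x2.
Delete trivial equation s(unit) ≐ s(unit).
Delete trivial equation h(nil,2) ≐ h(nil,2).
Decompose h/2: h(p,s(h(x2,x2))) ≐ h(s(4),x1),  4 ≐ 4.
Decompose h/2: p ≐ s(4),  s(h(x2,x2)) ≐ x1.
Bind p := s(4); substituting into the 2 remaining equations that mention p gives: h(s(s(4)),2) ≐ h(y2,2),  s(h(y2,s(4))) ≐ x2.
Bind x1 := s(h(x2,x2)); substituting into the one remaining equation that mentions x1 gives: s(h(h(s(h(x2,x2)),2),s(s(7)))) ≐ s(h(h(w,2),s(s(7)))).
Delete trivial equation 4 ≐ 4.
Decompose s/1: h(h(s(h(x2,x2)),2),s(s(7))) ≐ h(h(w,2),s(s(7))).
Decompose h/2: h(s(h(x2,x2)),2) ≐ h(w,2),  s(s(7)) ≐ s(s(7)).
Decompose h/2: s(h(x2,x2)) ≐ w,  2 ≐ 2.
Bind w := s(h(x2,x2)); no other remaining equation mentions w.
Delete trivial equation 2 ≐ 2.
Delete trivial equation s(s(7)) ≐ s(s(7)).
Decompose h/2: s(s(4)) ≐ y2,  2 ≐ 2.
Bind y2 := s(s(4)); substituting into the one remaining equation that mentions y2 gives: s(h(s(s(4)),s(4))) ≐ x2.
Delete trivial equation 2 ≐ 2.
Bind x2 := s(h(s(s(4)),s(4))). Substituting into the earlier bindings gives x := s(h(s(s(4)),s(4))), x1 := s(h(s(h(s(s(4)),s(4))),s(h(s(s(4)),s(4))))), w := s(h(s(h(s(s(4)),s(4))),s(h(s(s(4)),s(4))))).
MGU = { x := s(h(s(s(4)),s(4))), p := s(4), x1 := s(h(s(h(s(s(4)),s(4))),s(h(s(s(4)),s(4))))), w := s(h(s(h(s(s(4)),s(4))),s(h(s(s(4)),s(4))))), y2 := s(s(4)), x2 := s(h(s(s(4)),s(4))) }, so x1 := s(h(s(h(s(s(4)),s(4))),s(h(s(s(4)),s(4))))).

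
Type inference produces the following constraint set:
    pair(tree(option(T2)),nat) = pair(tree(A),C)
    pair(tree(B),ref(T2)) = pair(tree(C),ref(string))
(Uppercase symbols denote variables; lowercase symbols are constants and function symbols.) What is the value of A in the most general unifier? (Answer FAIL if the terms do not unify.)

option(string)

Decompose pair/2: tree(option(T2)) = tree(A),  nat = C.
Decompose tree/1: option(T2) = A.
Bind A := option(T2); no other remaining equation mentions A.
Bind C := nat; substituting into the remaining equation gives: pair(tree(B),ref(T2)) = pair(tree(nat),ref(string)).
Decompose pair/2: tree(B) = tree(nat),  ref(T2) = ref(string).
Decompose tree/1: B = nat.
Bind B := nat; no other remaining equation mentions B.
Decompose ref/1: T2 = string.
Bind T2 := string. Substituting into the earlier binding gives A := option(string).
MGU = { A -> option(string), C -> nat, B -> nat, T2 -> string }, so A -> option(string).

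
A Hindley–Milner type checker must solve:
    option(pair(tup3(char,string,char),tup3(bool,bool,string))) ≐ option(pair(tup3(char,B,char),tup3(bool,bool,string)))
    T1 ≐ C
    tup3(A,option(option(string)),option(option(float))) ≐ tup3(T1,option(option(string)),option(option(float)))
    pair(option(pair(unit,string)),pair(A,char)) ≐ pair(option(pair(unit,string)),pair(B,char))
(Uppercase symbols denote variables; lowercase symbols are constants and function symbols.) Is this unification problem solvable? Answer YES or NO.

Decompose option/1: pair(tup3(char,string,char),tup3(bool,bool,string)) ≐ pair(tup3(char,B,char),tup3(bool,bool,string)).
Decompose pair/2: tup3(char,string,char) ≐ tup3(char,B,char),  tup3(bool,bool,string) ≐ tup3(bool,bool,string).
Decompose tup3/3: char ≐ char,  string ≐ B,  char ≐ char.
Delete trivial equation char ≐ char.
Bind B := string; substituting into the one remaining equation that mentions B gives: pair(option(pair(unit,string)),pair(A,char)) ≐ pair(option(pair(unit,string)),pair(string,char)).
Delete trivial equation char ≐ char.
Delete trivial equation tup3(bool,bool,string) ≐ tup3(bool,bool,string).
Bind T1 := C; substituting into the one remaining equation that mentions T1 gives: tup3(A,option(option(string)),option(option(float))) ≐ tup3(C,option(option(string)),option(option(float))).
Decompose tup3/3: A ≐ C,  option(option(string)) ≐ option(option(string)),  option(option(float)) ≐ option(option(float)).
Bind A := C; substituting into the one remaining equation that mentions A gives: pair(option(pair(unit,string)),pair(C,char)) ≐ pair(option(pair(unit,string)),pair(string,char)).
Delete trivial equation option(option(string)) ≐ option(option(string)).
Delete trivial equation option(option(float)) ≐ option(option(float)).
Decompose pair/2: option(pair(unit,string)) ≐ option(pair(unit,string)),  pair(C,char) ≐ pair(string,char).
Delete trivial equation option(pair(unit,string)) ≐ option(pair(unit,string)).
Decompose pair/2: C ≐ string,  char ≐ char.
Bind C := string; no other remaining equation mentions C. Substituting into the earlier bindings gives T1 := string, A := string.
Delete trivial equation char ≐ char.
No equations remain and no clash or occurs-check failure arose, so a unifier exists.

YES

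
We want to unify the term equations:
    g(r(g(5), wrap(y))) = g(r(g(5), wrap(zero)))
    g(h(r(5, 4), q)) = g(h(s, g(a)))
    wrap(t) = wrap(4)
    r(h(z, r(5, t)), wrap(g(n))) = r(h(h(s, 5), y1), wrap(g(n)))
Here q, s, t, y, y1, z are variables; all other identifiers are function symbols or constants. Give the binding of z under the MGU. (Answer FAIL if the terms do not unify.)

h(r(5, 4), 5)

Decompose g/1: r(g(5), wrap(y)) = r(g(5), wrap(zero)).
Decompose r/2: g(5) = g(5),  wrap(y) = wrap(zero).
Delete trivial equation g(5) = g(5).
Decompose wrap/1: y = zero.
Bind y := zero; no other remaining equation mentions y.
Decompose g/1: h(r(5, 4), q) = h(s, g(a)).
Decompose h/2: r(5, 4) = s,  q = g(a).
Bind s := r(5, 4); substituting into the one remaining equation that mentions s gives: r(h(z, r(5, t)), wrap(g(n))) = r(h(h(r(5, 4), 5), y1), wrap(g(n))).
Bind q := g(a); no other remaining equation mentions q.
Decompose wrap/1: t = 4.
Bind t := 4; substituting into the remaining equation gives: r(h(z, r(5, 4)), wrap(g(n))) = r(h(h(r(5, 4), 5), y1), wrap(g(n))).
Decompose r/2: h(z, r(5, 4)) = h(h(r(5, 4), 5), y1),  wrap(g(n)) = wrap(g(n)).
Decompose h/2: z = h(r(5, 4), 5),  r(5, 4) = y1.
Bind z := h(r(5, 4), 5); no other remaining equation mentions z.
Bind y1 := r(5, 4); no other remaining equation mentions y1.
Delete trivial equation wrap(g(n)) = wrap(g(n)).
MGU = { y ↦ zero, s ↦ r(5, 4), q ↦ g(a), t ↦ 4, z ↦ h(r(5, 4), 5), y1 ↦ r(5, 4) }, so z ↦ h(r(5, 4), 5).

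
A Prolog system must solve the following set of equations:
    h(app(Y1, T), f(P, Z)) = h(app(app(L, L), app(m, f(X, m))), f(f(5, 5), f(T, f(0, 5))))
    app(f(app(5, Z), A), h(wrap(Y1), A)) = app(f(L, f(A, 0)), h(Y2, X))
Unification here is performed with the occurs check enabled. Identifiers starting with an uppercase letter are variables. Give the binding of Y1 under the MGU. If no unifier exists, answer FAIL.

FAIL

Decompose h/2: app(Y1, T) = app(app(L, L), app(m, f(X, m))),  f(P, Z) = f(f(5, 5), f(T, f(0, 5))).
Decompose app/2: Y1 = app(L, L),  T = app(m, f(X, m)).
Bind Y1 := app(L, L); substituting into the one remaining equation that mentions Y1 gives: app(f(app(5, Z), A), h(wrap(app(L, L)), A)) = app(f(L, f(A, 0)), h(Y2, X)).
Bind T := app(m, f(X, m)); substituting into the one remaining equation that mentions T gives: f(P, Z) = f(f(5, 5), f(app(m, f(X, m)), f(0, 5))).
Decompose f/2: P = f(5, 5),  Z = f(app(m, f(X, m)), f(0, 5)).
Bind P := f(5, 5); no other remaining equation mentions P.
Bind Z := f(app(m, f(X, m)), f(0, 5)); substituting into the remaining equation gives: app(f(app(5, f(app(m, f(X, m)), f(0, 5))), A), h(wrap(app(L, L)), A)) = app(f(L, f(A, 0)), h(Y2, X)).
Decompose app/2: f(app(5, f(app(m, f(X, m)), f(0, 5))), A) = f(L, f(A, 0)),  h(wrap(app(L, L)), A) = h(Y2, X).
Decompose f/2: app(5, f(app(m, f(X, m)), f(0, 5))) = L,  A = f(A, 0).
Bind L := app(5, f(app(m, f(X, m)), f(0, 5))); substituting into the one remaining equation that mentions L gives: h(wrap(app(app(5, f(app(m, f(X, m)), f(0, 5))), app(5, f(app(m, f(X, m)), f(0, 5))))), A) = h(Y2, X). Substituting into the earlier binding gives Y1 := app(app(5, f(app(m, f(X, m)), f(0, 5))), app(5, f(app(m, f(X, m)), f(0, 5)))).
Occurs check fails: A occurs in f(A, 0); the equation A = f(A, 0) has no finite solution.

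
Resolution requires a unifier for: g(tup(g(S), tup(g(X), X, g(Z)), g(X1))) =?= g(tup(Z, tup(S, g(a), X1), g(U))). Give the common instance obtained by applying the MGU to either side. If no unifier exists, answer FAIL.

Decompose g/1: tup(g(S), tup(g(X), X, g(Z)), g(X1)) =?= tup(Z, tup(S, g(a), X1), g(U)).
Decompose tup/3: g(S) =?= Z,  tup(g(X), X, g(Z)) =?= tup(S, g(a), X1),  g(X1) =?= g(U).
Bind Z := g(S); substituting into the one remaining equation that mentions Z gives: tup(g(X), X, g(g(S))) =?= tup(S, g(a), X1).
Decompose tup/3: g(X) =?= S,  X =?= g(a),  g(g(S)) =?= X1.
Bind S := g(X); substituting into the one remaining equation that mentions S gives: g(g(g(X))) =?= X1. Substituting into the earlier binding gives Z := g(g(X)).
Bind X := g(a); substituting into the one remaining equation that mentions X gives: g(g(g(g(a)))) =?= X1. Substituting into the earlier bindings gives Z := g(g(g(a))), S := g(g(a)).
Bind X1 := g(g(g(g(a)))); substituting into the remaining equation gives: g(g(g(g(g(a))))) =?= g(U).
Decompose g/1: g(g(g(g(a)))) =?= U.
Bind U := g(g(g(g(a)))).
Applying the MGU to either side gives g(tup(g(g(g(a))), tup(g(g(a)), g(a), g(g(g(g(a))))), g(g(g(g(g(a))))))).

g(tup(g(g(g(a))), tup(g(g(a)), g(a), g(g(g(g(a))))), g(g(g(g(g(a)))))))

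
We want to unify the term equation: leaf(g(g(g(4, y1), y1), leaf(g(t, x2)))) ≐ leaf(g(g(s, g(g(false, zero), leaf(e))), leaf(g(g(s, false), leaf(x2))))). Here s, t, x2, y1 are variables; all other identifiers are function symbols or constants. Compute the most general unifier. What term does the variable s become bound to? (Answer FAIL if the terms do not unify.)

Decompose leaf/1: g(g(g(4, y1), y1), leaf(g(t, x2))) ≐ g(g(s, g(g(false, zero), leaf(e))), leaf(g(g(s, false), leaf(x2)))).
Decompose g/2: g(g(4, y1), y1) ≐ g(s, g(g(false, zero), leaf(e))),  leaf(g(t, x2)) ≐ leaf(g(g(s, false), leaf(x2))).
Decompose g/2: g(4, y1) ≐ s,  y1 ≐ g(g(false, zero), leaf(e)).
Bind s := g(4, y1); substituting into the one remaining equation that mentions s gives: leaf(g(t, x2)) ≐ leaf(g(g(g(4, y1), false), leaf(x2))).
Bind y1 := g(g(false, zero), leaf(e)); substituting into the remaining equation gives: leaf(g(t, x2)) ≐ leaf(g(g(g(4, g(g(false, zero), leaf(e))), false), leaf(x2))). Substituting into the earlier binding gives s := g(4, g(g(false, zero), leaf(e))).
Decompose leaf/1: g(t, x2) ≐ g(g(g(4, g(g(false, zero), leaf(e))), false), leaf(x2)).
Decompose g/2: t ≐ g(g(4, g(g(false, zero), leaf(e))), false),  x2 ≐ leaf(x2).
Bind t := g(g(4, g(g(false, zero), leaf(e))), false); no other remaining equation mentions t.
Occurs check fails: x2 occurs in leaf(x2); the equation x2 ≐ leaf(x2) has no finite solution.

FAIL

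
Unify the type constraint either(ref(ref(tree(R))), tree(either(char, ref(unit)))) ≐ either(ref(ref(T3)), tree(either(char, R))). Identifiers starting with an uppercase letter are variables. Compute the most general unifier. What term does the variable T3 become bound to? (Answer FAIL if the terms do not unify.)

tree(ref(unit))

Decompose either/2: ref(ref(tree(R))) ≐ ref(ref(T3)),  tree(either(char, ref(unit))) ≐ tree(either(char, R)).
Decompose ref/1: ref(tree(R)) ≐ ref(T3).
Decompose ref/1: tree(R) ≐ T3.
Bind T3 := tree(R); no other remaining equation mentions T3.
Decompose tree/1: either(char, ref(unit)) ≐ either(char, R).
Decompose either/2: char ≐ char,  ref(unit) ≐ R.
Delete trivial equation char ≐ char.
Bind R := ref(unit). Substituting into the earlier binding gives T3 := tree(ref(unit)).
MGU = { T3 := tree(ref(unit)), R := ref(unit) }, so T3 := tree(ref(unit)).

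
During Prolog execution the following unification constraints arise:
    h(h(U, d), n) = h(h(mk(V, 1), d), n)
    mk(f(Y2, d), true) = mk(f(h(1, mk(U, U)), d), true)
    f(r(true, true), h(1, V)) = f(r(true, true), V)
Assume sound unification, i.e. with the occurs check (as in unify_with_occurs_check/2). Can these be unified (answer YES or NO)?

NO

Decompose h/2: h(U, d) = h(mk(V, 1), d),  n = n.
Decompose h/2: U = mk(V, 1),  d = d.
Bind U := mk(V, 1); substituting into the one remaining equation that mentions U gives: mk(f(Y2, d), true) = mk(f(h(1, mk(mk(V, 1), mk(V, 1))), d), true).
Delete trivial equation d = d.
Delete trivial equation n = n.
Decompose mk/2: f(Y2, d) = f(h(1, mk(mk(V, 1), mk(V, 1))), d),  true = true.
Decompose f/2: Y2 = h(1, mk(mk(V, 1), mk(V, 1))),  d = d.
Bind Y2 := h(1, mk(mk(V, 1), mk(V, 1))); no other remaining equation mentions Y2.
Delete trivial equation d = d.
Delete trivial equation true = true.
Decompose f/2: r(true, true) = r(true, true),  h(1, V) = V.
Delete trivial equation r(true, true) = r(true, true).
Occurs check fails: V occurs in h(1, V); the equation V = h(1, V) has no finite solution.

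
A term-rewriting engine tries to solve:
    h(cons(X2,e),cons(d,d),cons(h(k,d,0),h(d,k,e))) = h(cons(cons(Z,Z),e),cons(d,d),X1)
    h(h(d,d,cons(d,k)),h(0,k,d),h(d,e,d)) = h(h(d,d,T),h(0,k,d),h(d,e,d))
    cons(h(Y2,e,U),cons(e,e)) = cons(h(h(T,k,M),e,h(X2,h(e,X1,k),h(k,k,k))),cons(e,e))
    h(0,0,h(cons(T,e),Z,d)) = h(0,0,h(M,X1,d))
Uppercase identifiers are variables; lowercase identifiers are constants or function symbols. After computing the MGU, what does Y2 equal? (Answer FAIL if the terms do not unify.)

Decompose h/3: cons(X2,e) = cons(cons(Z,Z),e),  cons(d,d) = cons(d,d),  cons(h(k,d,0),h(d,k,e)) = X1.
Decompose cons/2: X2 = cons(Z,Z),  e = e.
Bind X2 := cons(Z,Z); substituting into the one remaining equation that mentions X2 gives: cons(h(Y2,e,U),cons(e,e)) = cons(h(h(T,k,M),e,h(cons(Z,Z),h(e,X1,k),h(k,k,k))),cons(e,e)).
Delete trivial equation e = e.
Delete trivial equation cons(d,d) = cons(d,d).
Bind X1 := cons(h(k,d,0),h(d,k,e)); substituting into the 2 remaining equations that mention X1 gives: cons(h(Y2,e,U),cons(e,e)) = cons(h(h(T,k,M),e,h(cons(Z,Z),h(e,cons(h(k,d,0),h(d,k,e)),k),h(k,k,k))),cons(e,e)),  h(0,0,h(cons(T,e),Z,d)) = h(0,0,h(M,cons(h(k,d,0),h(d,k,e)),d)).
Decompose h/3: h(d,d,cons(d,k)) = h(d,d,T),  h(0,k,d) = h(0,k,d),  h(d,e,d) = h(d,e,d).
Decompose h/3: d = d,  d = d,  cons(d,k) = T.
Delete trivial equation d = d.
Delete trivial equation d = d.
Bind T := cons(d,k); substituting into the 2 remaining equations that mention T gives: cons(h(Y2,e,U),cons(e,e)) = cons(h(h(cons(d,k),k,M),e,h(cons(Z,Z),h(e,cons(h(k,d,0),h(d,k,e)),k),h(k,k,k))),cons(e,e)),  h(0,0,h(cons(cons(d,k),e),Z,d)) = h(0,0,h(M,cons(h(k,d,0),h(d,k,e)),d)).
Delete trivial equation h(0,k,d) = h(0,k,d).
Delete trivial equation h(d,e,d) = h(d,e,d).
Decompose cons/2: h(Y2,e,U) = h(h(cons(d,k),k,M),e,h(cons(Z,Z),h(e,cons(h(k,d,0),h(d,k,e)),k),h(k,k,k))),  cons(e,e) = cons(e,e).
Decompose h/3: Y2 = h(cons(d,k),k,M),  e = e,  U = h(cons(Z,Z),h(e,cons(h(k,d,0),h(d,k,e)),k),h(k,k,k)).
Bind Y2 := h(cons(d,k),k,M); no other remaining equation mentions Y2.
Delete trivial equation e = e.
Bind U := h(cons(Z,Z),h(e,cons(h(k,d,0),h(d,k,e)),k),h(k,k,k)); no other remaining equation mentions U.
Delete trivial equation cons(e,e) = cons(e,e).
Decompose h/3: 0 = 0,  0 = 0,  h(cons(cons(d,k),e),Z,d) = h(M,cons(h(k,d,0),h(d,k,e)),d).
Delete trivial equation 0 = 0.
Delete trivial equation 0 = 0.
Decompose h/3: cons(cons(d,k),e) = M,  Z = cons(h(k,d,0),h(d,k,e)),  d = d.
Bind M := cons(cons(d,k),e); no other remaining equation mentions M. Substituting into the earlier binding gives Y2 := h(cons(d,k),k,cons(cons(d,k),e)).
Bind Z := cons(h(k,d,0),h(d,k,e)); no other remaining equation mentions Z. Substituting into the earlier bindings gives X2 := cons(cons(h(k,d,0),h(d,k,e)),cons(h(k,d,0),h(d,k,e))), U := h(cons(cons(h(k,d,0),h(d,k,e)),cons(h(k,d,0),h(d,k,e))),h(e,cons(h(k,d,0),h(d,k,e)),k),h(k,k,k)).
Delete trivial equation d = d.
MGU = { X2 -> cons(cons(h(k,d,0),h(d,k,e)),cons(h(k,d,0),h(d,k,e))), X1 -> cons(h(k,d,0),h(d,k,e)), T -> cons(d,k), Y2 -> h(cons(d,k),k,cons(cons(d,k),e)), U -> h(cons(cons(h(k,d,0),h(d,k,e)),cons(h(k,d,0),h(d,k,e))),h(e,cons(h(k,d,0),h(d,k,e)),k),h(k,k,k)), M -> cons(cons(d,k),e), Z -> cons(h(k,d,0),h(d,k,e)) }, so Y2 -> h(cons(d,k),k,cons(cons(d,k),e)).

h(cons(d,k),k,cons(cons(d,k),e))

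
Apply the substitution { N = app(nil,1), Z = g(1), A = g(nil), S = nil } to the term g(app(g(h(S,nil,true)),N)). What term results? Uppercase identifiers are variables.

g(app(g(h(nil,nil,true)),app(nil,1)))

Replace each occurrence of N with app(nil,1).
Replace each occurrence of S with nil.
Result: g(app(g(h(nil,nil,true)),app(nil,1))).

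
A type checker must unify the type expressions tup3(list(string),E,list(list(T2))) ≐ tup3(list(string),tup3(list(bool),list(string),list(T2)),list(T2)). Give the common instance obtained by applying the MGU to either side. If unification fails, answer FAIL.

Decompose tup3/3: list(string) ≐ list(string),  E ≐ tup3(list(bool),list(string),list(T2)),  list(list(T2)) ≐ list(T2).
Delete trivial equation list(string) ≐ list(string).
Bind E := tup3(list(bool),list(string),list(T2)); no other remaining equation mentions E.
Decompose list/1: list(T2) ≐ T2.
Occurs check fails: T2 occurs in list(T2); the equation T2 ≐ list(T2) has no finite solution.

FAIL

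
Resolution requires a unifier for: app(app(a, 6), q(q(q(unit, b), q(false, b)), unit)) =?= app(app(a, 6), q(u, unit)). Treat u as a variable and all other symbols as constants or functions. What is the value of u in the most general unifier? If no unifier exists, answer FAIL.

q(q(unit, b), q(false, b))

Decompose app/2: app(a, 6) =?= app(a, 6),  q(q(q(unit, b), q(false, b)), unit) =?= q(u, unit).
Delete trivial equation app(a, 6) =?= app(a, 6).
Decompose q/2: q(q(unit, b), q(false, b)) =?= u,  unit =?= unit.
Bind u := q(q(unit, b), q(false, b)); no other remaining equation mentions u.
Delete trivial equation unit =?= unit.
MGU = { u ↦ q(q(unit, b), q(false, b)) }, so u ↦ q(q(unit, b), q(false, b)).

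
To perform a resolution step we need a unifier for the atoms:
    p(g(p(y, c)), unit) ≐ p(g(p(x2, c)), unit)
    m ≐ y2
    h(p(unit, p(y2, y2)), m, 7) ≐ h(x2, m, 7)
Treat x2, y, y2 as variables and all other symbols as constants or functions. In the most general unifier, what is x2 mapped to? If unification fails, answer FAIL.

Decompose p/2: g(p(y, c)) ≐ g(p(x2, c)),  unit ≐ unit.
Decompose g/1: p(y, c) ≐ p(x2, c).
Decompose p/2: y ≐ x2,  c ≐ c.
Bind y := x2; no other remaining equation mentions y.
Delete trivial equation c ≐ c.
Delete trivial equation unit ≐ unit.
Bind y2 := m; substituting into the remaining equation gives: h(p(unit, p(m, m)), m, 7) ≐ h(x2, m, 7).
Decompose h/3: p(unit, p(m, m)) ≐ x2,  m ≐ m,  7 ≐ 7.
Bind x2 := p(unit, p(m, m)); no other remaining equation mentions x2. Substituting into the earlier binding gives y := p(unit, p(m, m)).
Delete trivial equation m ≐ m.
Delete trivial equation 7 ≐ 7.
MGU = { y := p(unit, p(m, m)), y2 := m, x2 := p(unit, p(m, m)) }, so x2 := p(unit, p(m, m)).

p(unit, p(m, m))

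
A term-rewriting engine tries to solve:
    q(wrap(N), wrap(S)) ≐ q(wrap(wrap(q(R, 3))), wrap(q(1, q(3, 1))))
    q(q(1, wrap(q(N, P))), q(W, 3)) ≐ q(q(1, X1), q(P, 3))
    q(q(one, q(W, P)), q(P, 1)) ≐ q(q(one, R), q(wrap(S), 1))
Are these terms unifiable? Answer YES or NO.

Decompose q/2: wrap(N) ≐ wrap(wrap(q(R, 3))),  wrap(S) ≐ wrap(q(1, q(3, 1))).
Decompose wrap/1: N ≐ wrap(q(R, 3)).
Bind N := wrap(q(R, 3)); substituting into the one remaining equation that mentions N gives: q(q(1, wrap(q(wrap(q(R, 3)), P))), q(W, 3)) ≐ q(q(1, X1), q(P, 3)).
Decompose wrap/1: S ≐ q(1, q(3, 1)).
Bind S := q(1, q(3, 1)); substituting into the one remaining equation that mentions S gives: q(q(one, q(W, P)), q(P, 1)) ≐ q(q(one, R), q(wrap(q(1, q(3, 1))), 1)).
Decompose q/2: q(1, wrap(q(wrap(q(R, 3)), P))) ≐ q(1, X1),  q(W, 3) ≐ q(P, 3).
Decompose q/2: 1 ≐ 1,  wrap(q(wrap(q(R, 3)), P)) ≐ X1.
Delete trivial equation 1 ≐ 1.
Bind X1 := wrap(q(wrap(q(R, 3)), P)); no other remaining equation mentions X1.
Decompose q/2: W ≐ P,  3 ≐ 3.
Bind W := P; substituting into the one remaining equation that mentions W gives: q(q(one, q(P, P)), q(P, 1)) ≐ q(q(one, R), q(wrap(q(1, q(3, 1))), 1)).
Delete trivial equation 3 ≐ 3.
Decompose q/2: q(one, q(P, P)) ≐ q(one, R),  q(P, 1) ≐ q(wrap(q(1, q(3, 1))), 1).
Decompose q/2: one ≐ one,  q(P, P) ≐ R.
Delete trivial equation one ≐ one.
Bind R := q(P, P); no other remaining equation mentions R. Substituting into the earlier bindings gives N := wrap(q(q(P, P), 3)), X1 := wrap(q(wrap(q(q(P, P), 3)), P)).
Decompose q/2: P ≐ wrap(q(1, q(3, 1))),  1 ≐ 1.
Bind P := wrap(q(1, q(3, 1))); no other remaining equation mentions P. Substituting into the earlier bindings gives N := wrap(q(q(wrap(q(1, q(3, 1))), wrap(q(1, q(3, 1)))), 3)), X1 := wrap(q(wrap(q(q(wrap(q(1, q(3, 1))), wrap(q(1, q(3, 1)))), 3)), wrap(q(1, q(3, 1))))), W := wrap(q(1, q(3, 1))), R := q(wrap(q(1, q(3, 1))), wrap(q(1, q(3, 1)))).
Delete trivial equation 1 ≐ 1.
No equations remain and no clash or occurs-check failure arose, so a unifier exists.

YES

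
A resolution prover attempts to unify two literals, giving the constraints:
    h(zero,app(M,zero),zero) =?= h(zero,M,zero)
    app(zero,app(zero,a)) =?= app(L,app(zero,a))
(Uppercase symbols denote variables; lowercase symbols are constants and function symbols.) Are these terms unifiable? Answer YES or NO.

NO

Decompose h/3: zero =?= zero,  app(M,zero) =?= M,  zero =?= zero.
Delete trivial equation zero =?= zero.
Occurs check fails: M occurs in app(M,zero); the equation M =?= app(M,zero) has no finite solution.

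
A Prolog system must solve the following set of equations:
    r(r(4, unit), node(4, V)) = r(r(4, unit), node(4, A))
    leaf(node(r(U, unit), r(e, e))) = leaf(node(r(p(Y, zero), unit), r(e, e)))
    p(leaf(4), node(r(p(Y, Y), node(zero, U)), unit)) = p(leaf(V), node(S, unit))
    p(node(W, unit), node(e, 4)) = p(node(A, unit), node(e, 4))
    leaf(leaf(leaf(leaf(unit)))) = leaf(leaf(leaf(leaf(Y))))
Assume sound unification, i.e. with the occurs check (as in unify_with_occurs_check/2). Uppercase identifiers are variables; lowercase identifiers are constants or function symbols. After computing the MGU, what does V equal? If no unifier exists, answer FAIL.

Decompose r/2: r(4, unit) = r(4, unit),  node(4, V) = node(4, A).
Delete trivial equation r(4, unit) = r(4, unit).
Decompose node/2: 4 = 4,  V = A.
Delete trivial equation 4 = 4.
Bind V := A; substituting into the one remaining equation that mentions V gives: p(leaf(4), node(r(p(Y, Y), node(zero, U)), unit)) = p(leaf(A), node(S, unit)).
Decompose leaf/1: node(r(U, unit), r(e, e)) = node(r(p(Y, zero), unit), r(e, e)).
Decompose node/2: r(U, unit) = r(p(Y, zero), unit),  r(e, e) = r(e, e).
Decompose r/2: U = p(Y, zero),  unit = unit.
Bind U := p(Y, zero); substituting into the one remaining equation that mentions U gives: p(leaf(4), node(r(p(Y, Y), node(zero, p(Y, zero))), unit)) = p(leaf(A), node(S, unit)).
Delete trivial equation unit = unit.
Delete trivial equation r(e, e) = r(e, e).
Decompose p/2: leaf(4) = leaf(A),  node(r(p(Y, Y), node(zero, p(Y, zero))), unit) = node(S, unit).
Decompose leaf/1: 4 = A.
Bind A := 4; substituting into the one remaining equation that mentions A gives: p(node(W, unit), node(e, 4)) = p(node(4, unit), node(e, 4)). Substituting into the earlier binding gives V := 4.
Decompose node/2: r(p(Y, Y), node(zero, p(Y, zero))) = S,  unit = unit.
Bind S := r(p(Y, Y), node(zero, p(Y, zero))); no other remaining equation mentions S.
Delete trivial equation unit = unit.
Decompose p/2: node(W, unit) = node(4, unit),  node(e, 4) = node(e, 4).
Decompose node/2: W = 4,  unit = unit.
Bind W := 4; no other remaining equation mentions W.
Delete trivial equation unit = unit.
Delete trivial equation node(e, 4) = node(e, 4).
Decompose leaf/1: leaf(leaf(leaf(unit))) = leaf(leaf(leaf(Y))).
Decompose leaf/1: leaf(leaf(unit)) = leaf(leaf(Y)).
Decompose leaf/1: leaf(unit) = leaf(Y).
Decompose leaf/1: unit = Y.
Bind Y := unit. Substituting into the earlier bindings gives U := p(unit, zero), S := r(p(unit, unit), node(zero, p(unit, zero))).
MGU = { V = 4, U = p(unit, zero), A = 4, S = r(p(unit, unit), node(zero, p(unit, zero))), W = 4, Y = unit }, so V = 4.

4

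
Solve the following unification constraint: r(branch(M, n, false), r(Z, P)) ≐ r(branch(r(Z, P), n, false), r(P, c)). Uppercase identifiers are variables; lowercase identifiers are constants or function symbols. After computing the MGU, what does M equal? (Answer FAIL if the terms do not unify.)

r(c, c)

Decompose r/2: branch(M, n, false) ≐ branch(r(Z, P), n, false),  r(Z, P) ≐ r(P, c).
Decompose branch/3: M ≐ r(Z, P),  n ≐ n,  false ≐ false.
Bind M := r(Z, P); no other remaining equation mentions M.
Delete trivial equation n ≐ n.
Delete trivial equation false ≐ false.
Decompose r/2: Z ≐ P,  P ≐ c.
Bind Z := P; no other remaining equation mentions Z. Substituting into the earlier binding gives M := r(P, P).
Bind P := c. Substituting into the earlier bindings gives M := r(c, c), Z := c.
MGU = { M -> r(c, c), Z -> c, P -> c }, so M -> r(c, c).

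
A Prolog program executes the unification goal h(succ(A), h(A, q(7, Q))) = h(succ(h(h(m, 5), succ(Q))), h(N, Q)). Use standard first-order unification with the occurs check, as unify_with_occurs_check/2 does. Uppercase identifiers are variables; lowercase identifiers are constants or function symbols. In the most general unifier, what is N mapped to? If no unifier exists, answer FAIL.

FAIL

Decompose h/2: succ(A) = succ(h(h(m, 5), succ(Q))),  h(A, q(7, Q)) = h(N, Q).
Decompose succ/1: A = h(h(m, 5), succ(Q)).
Bind A := h(h(m, 5), succ(Q)); substituting into the remaining equation gives: h(h(h(m, 5), succ(Q)), q(7, Q)) = h(N, Q).
Decompose h/2: h(h(m, 5), succ(Q)) = N,  q(7, Q) = Q.
Bind N := h(h(m, 5), succ(Q)); no other remaining equation mentions N.
Occurs check fails: Q occurs in q(7, Q); the equation Q = q(7, Q) has no finite solution.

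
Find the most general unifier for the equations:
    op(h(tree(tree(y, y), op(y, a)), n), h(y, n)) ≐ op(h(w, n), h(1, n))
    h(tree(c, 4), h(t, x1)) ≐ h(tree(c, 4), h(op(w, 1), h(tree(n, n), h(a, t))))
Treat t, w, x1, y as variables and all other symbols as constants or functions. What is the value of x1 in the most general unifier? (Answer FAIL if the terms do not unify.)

h(tree(n, n), h(a, op(tree(tree(1, 1), op(1, a)), 1)))

Decompose op/2: h(tree(tree(y, y), op(y, a)), n) ≐ h(w, n),  h(y, n) ≐ h(1, n).
Decompose h/2: tree(tree(y, y), op(y, a)) ≐ w,  n ≐ n.
Bind w := tree(tree(y, y), op(y, a)); substituting into the one remaining equation that mentions w gives: h(tree(c, 4), h(t, x1)) ≐ h(tree(c, 4), h(op(tree(tree(y, y), op(y, a)), 1), h(tree(n, n), h(a, t)))).
Delete trivial equation n ≐ n.
Decompose h/2: y ≐ 1,  n ≐ n.
Bind y := 1; substituting into the one remaining equation that mentions y gives: h(tree(c, 4), h(t, x1)) ≐ h(tree(c, 4), h(op(tree(tree(1, 1), op(1, a)), 1), h(tree(n, n), h(a, t)))). Substituting into the earlier binding gives w := tree(tree(1, 1), op(1, a)).
Delete trivial equation n ≐ n.
Decompose h/2: tree(c, 4) ≐ tree(c, 4),  h(t, x1) ≐ h(op(tree(tree(1, 1), op(1, a)), 1), h(tree(n, n), h(a, t))).
Delete trivial equation tree(c, 4) ≐ tree(c, 4).
Decompose h/2: t ≐ op(tree(tree(1, 1), op(1, a)), 1),  x1 ≐ h(tree(n, n), h(a, t)).
Bind t := op(tree(tree(1, 1), op(1, a)), 1); substituting into the remaining equation gives: x1 ≐ h(tree(n, n), h(a, op(tree(tree(1, 1), op(1, a)), 1))).
Bind x1 := h(tree(n, n), h(a, op(tree(tree(1, 1), op(1, a)), 1))).
MGU = { w -> tree(tree(1, 1), op(1, a)), y -> 1, t -> op(tree(tree(1, 1), op(1, a)), 1), x1 -> h(tree(n, n), h(a, op(tree(tree(1, 1), op(1, a)), 1))) }, so x1 -> h(tree(n, n), h(a, op(tree(tree(1, 1), op(1, a)), 1))).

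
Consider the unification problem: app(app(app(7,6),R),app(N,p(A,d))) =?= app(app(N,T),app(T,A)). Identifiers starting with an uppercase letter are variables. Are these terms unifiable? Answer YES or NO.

NO

Decompose app/2: app(app(7,6),R) =?= app(N,T),  app(N,p(A,d)) =?= app(T,A).
Decompose app/2: app(7,6) =?= N,  R =?= T.
Bind N := app(7,6); substituting into the one remaining equation that mentions N gives: app(app(7,6),p(A,d)) =?= app(T,A).
Bind R := T; no other remaining equation mentions R.
Decompose app/2: app(7,6) =?= T,  p(A,d) =?= A.
Bind T := app(7,6); no other remaining equation mentions T. Substituting into the earlier binding gives R := app(7,6).
Occurs check fails: A occurs in p(A,d); the equation A =?= p(A,d) has no finite solution.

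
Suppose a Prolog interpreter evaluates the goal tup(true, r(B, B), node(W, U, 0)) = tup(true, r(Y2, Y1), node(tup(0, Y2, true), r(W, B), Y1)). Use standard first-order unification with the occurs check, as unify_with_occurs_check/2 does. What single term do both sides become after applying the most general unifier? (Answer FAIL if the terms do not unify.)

tup(true, r(0, 0), node(tup(0, 0, true), r(tup(0, 0, true), 0), 0))

Decompose tup/3: true = true,  r(B, B) = r(Y2, Y1),  node(W, U, 0) = node(tup(0, Y2, true), r(W, B), Y1).
Delete trivial equation true = true.
Decompose r/2: B = Y2,  B = Y1.
Bind B := Y2; substituting into the remaining equations gives: Y2 = Y1,  node(W, U, 0) = node(tup(0, Y2, true), r(W, Y2), Y1).
Bind Y2 := Y1; substituting into the remaining equation gives: node(W, U, 0) = node(tup(0, Y1, true), r(W, Y1), Y1). Substituting into the earlier binding gives B := Y1.
Decompose node/3: W = tup(0, Y1, true),  U = r(W, Y1),  0 = Y1.
Bind W := tup(0, Y1, true); substituting into the one remaining equation that mentions W gives: U = r(tup(0, Y1, true), Y1).
Bind U := r(tup(0, Y1, true), Y1); no other remaining equation mentions U.
Bind Y1 := 0. Substituting into the earlier bindings gives B := 0, Y2 := 0, W := tup(0, 0, true), U := r(tup(0, 0, true), 0).
Applying the MGU to either side gives tup(true, r(0, 0), node(tup(0, 0, true), r(tup(0, 0, true), 0), 0)).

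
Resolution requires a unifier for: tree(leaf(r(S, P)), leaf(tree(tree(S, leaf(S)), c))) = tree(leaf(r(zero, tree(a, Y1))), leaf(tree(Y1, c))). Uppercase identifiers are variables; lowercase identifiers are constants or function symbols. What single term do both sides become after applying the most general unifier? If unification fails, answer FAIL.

Decompose tree/2: leaf(r(S, P)) = leaf(r(zero, tree(a, Y1))),  leaf(tree(tree(S, leaf(S)), c)) = leaf(tree(Y1, c)).
Decompose leaf/1: r(S, P) = r(zero, tree(a, Y1)).
Decompose r/2: S = zero,  P = tree(a, Y1).
Bind S := zero; substituting into the one remaining equation that mentions S gives: leaf(tree(tree(zero, leaf(zero)), c)) = leaf(tree(Y1, c)).
Bind P := tree(a, Y1); no other remaining equation mentions P.
Decompose leaf/1: tree(tree(zero, leaf(zero)), c) = tree(Y1, c).
Decompose tree/2: tree(zero, leaf(zero)) = Y1,  c = c.
Bind Y1 := tree(zero, leaf(zero)); no other remaining equation mentions Y1. Substituting into the earlier binding gives P := tree(a, tree(zero, leaf(zero))).
Delete trivial equation c = c.
Applying the MGU to either side gives tree(leaf(r(zero, tree(a, tree(zero, leaf(zero))))), leaf(tree(tree(zero, leaf(zero)), c))).

tree(leaf(r(zero, tree(a, tree(zero, leaf(zero))))), leaf(tree(tree(zero, leaf(zero)), c)))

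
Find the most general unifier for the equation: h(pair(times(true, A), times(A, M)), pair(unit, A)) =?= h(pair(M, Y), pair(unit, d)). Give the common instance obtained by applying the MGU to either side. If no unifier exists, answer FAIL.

Decompose h/2: pair(times(true, A), times(A, M)) =?= pair(M, Y),  pair(unit, A) =?= pair(unit, d).
Decompose pair/2: times(true, A) =?= M,  times(A, M) =?= Y.
Bind M := times(true, A); substituting into the one remaining equation that mentions M gives: times(A, times(true, A)) =?= Y.
Bind Y := times(A, times(true, A)); no other remaining equation mentions Y.
Decompose pair/2: unit =?= unit,  A =?= d.
Delete trivial equation unit =?= unit.
Bind A := d. Substituting into the earlier bindings gives M := times(true, d), Y := times(d, times(true, d)).
Applying the MGU to either side gives h(pair(times(true, d), times(d, times(true, d))), pair(unit, d)).

h(pair(times(true, d), times(d, times(true, d))), pair(unit, d))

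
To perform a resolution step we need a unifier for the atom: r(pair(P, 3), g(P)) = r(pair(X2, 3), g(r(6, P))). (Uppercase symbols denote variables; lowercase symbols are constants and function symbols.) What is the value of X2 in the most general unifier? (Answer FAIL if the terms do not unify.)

FAIL

Decompose r/2: pair(P, 3) = pair(X2, 3),  g(P) = g(r(6, P)).
Decompose pair/2: P = X2,  3 = 3.
Bind P := X2; substituting into the one remaining equation that mentions P gives: g(X2) = g(r(6, X2)).
Delete trivial equation 3 = 3.
Decompose g/1: X2 = r(6, X2).
Occurs check fails: X2 occurs in r(6, X2); the equation X2 = r(6, X2) has no finite solution.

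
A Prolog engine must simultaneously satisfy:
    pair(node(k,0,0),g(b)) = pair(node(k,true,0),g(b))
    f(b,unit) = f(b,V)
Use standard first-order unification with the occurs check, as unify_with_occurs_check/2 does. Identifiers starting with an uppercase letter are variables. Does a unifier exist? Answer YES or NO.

NO

Decompose pair/2: node(k,0,0) = node(k,true,0),  g(b) = g(b).
Decompose node/3: k = k,  0 = true,  0 = 0.
Delete trivial equation k = k.
Clash: constants 0 and true differ; no unifier exists.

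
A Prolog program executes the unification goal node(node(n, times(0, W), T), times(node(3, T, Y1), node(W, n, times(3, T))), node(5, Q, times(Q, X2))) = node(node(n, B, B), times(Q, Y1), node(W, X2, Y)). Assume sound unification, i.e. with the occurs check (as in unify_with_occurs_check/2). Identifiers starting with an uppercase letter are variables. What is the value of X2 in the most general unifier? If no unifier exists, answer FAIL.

node(3, times(0, 5), node(5, n, times(3, times(0, 5))))

Decompose node/3: node(n, times(0, W), T) = node(n, B, B),  times(node(3, T, Y1), node(W, n, times(3, T))) = times(Q, Y1),  node(5, Q, times(Q, X2)) = node(W, X2, Y).
Decompose node/3: n = n,  times(0, W) = B,  T = B.
Delete trivial equation n = n.
Bind B := times(0, W); substituting into the one remaining equation that mentions B gives: T = times(0, W).
Bind T := times(0, W); substituting into the one remaining equation that mentions T gives: times(node(3, times(0, W), Y1), node(W, n, times(3, times(0, W)))) = times(Q, Y1).
Decompose times/2: node(3, times(0, W), Y1) = Q,  node(W, n, times(3, times(0, W))) = Y1.
Bind Q := node(3, times(0, W), Y1); substituting into the one remaining equation that mentions Q gives: node(5, node(3, times(0, W), Y1), times(node(3, times(0, W), Y1), X2)) = node(W, X2, Y).
Bind Y1 := node(W, n, times(3, times(0, W))); substituting into the remaining equation gives: node(5, node(3, times(0, W), node(W, n, times(3, times(0, W)))), times(node(3, times(0, W), node(W, n, times(3, times(0, W)))), X2)) = node(W, X2, Y). Substituting into the earlier binding gives Q := node(3, times(0, W), node(W, n, times(3, times(0, W)))).
Decompose node/3: 5 = W,  node(3, times(0, W), node(W, n, times(3, times(0, W)))) = X2,  times(node(3, times(0, W), node(W, n, times(3, times(0, W)))), X2) = Y.
Bind W := 5; substituting into the remaining equations gives: node(3, times(0, 5), node(5, n, times(3, times(0, 5)))) = X2,  times(node(3, times(0, 5), node(5, n, times(3, times(0, 5)))), X2) = Y. Substituting into the earlier bindings gives B := times(0, 5), T := times(0, 5), Q := node(3, times(0, 5), node(5, n, times(3, times(0, 5)))), Y1 := node(5, n, times(3, times(0, 5))).
Bind X2 := node(3, times(0, 5), node(5, n, times(3, times(0, 5)))); substituting into the remaining equation gives: times(node(3, times(0, 5), node(5, n, times(3, times(0, 5)))), node(3, times(0, 5), node(5, n, times(3, times(0, 5))))) = Y.
Bind Y := times(node(3, times(0, 5), node(5, n, times(3, times(0, 5)))), node(3, times(0, 5), node(5, n, times(3, times(0, 5))))).
MGU = { B -> times(0, 5), T -> times(0, 5), Q -> node(3, times(0, 5), node(5, n, times(3, times(0, 5)))), Y1 -> node(5, n, times(3, times(0, 5))), W -> 5, X2 -> node(3, times(0, 5), node(5, n, times(3, times(0, 5)))), Y -> times(node(3, times(0, 5), node(5, n, times(3, times(0, 5)))), node(3, times(0, 5), node(5, n, times(3, times(0, 5))))) }, so X2 -> node(3, times(0, 5), node(5, n, times(3, times(0, 5)))).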